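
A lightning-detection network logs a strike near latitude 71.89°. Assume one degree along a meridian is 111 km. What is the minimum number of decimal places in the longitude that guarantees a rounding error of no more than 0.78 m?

At 71.89° one degree of longitude covers 111000 × cos 71.89° ≈ 111000 × 0.3108 ≈ 34503.5 m.
Rounding to N decimal places gives at most 0.5 × 10⁻ᴺ degrees of error, i.e. 0.5 × 10⁻ᴺ × 34503.5 m.
Setting 17251.7 × 10⁻ᴺ ≤ 0.78 gives 10ᴺ ≥ 2.212e+04, i.e. N ≥ 4.34.
At 4 places the error can reach 1.73 m, but 5 places keeps it to 0.173 m.

5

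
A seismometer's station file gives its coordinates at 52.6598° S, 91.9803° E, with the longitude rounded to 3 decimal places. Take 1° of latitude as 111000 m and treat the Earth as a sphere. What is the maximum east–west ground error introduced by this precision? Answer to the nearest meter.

34 meters

Rounding to 3 decimal places leaves the longitude within ±0.0005° of the true value.
At latitude 52.6598° a degree of longitude spans 111000 m × cos 52.6598° = 111000 × 0.6065 ≈ 67326.6 m.
So at most 0.0005° × 67326.6 ≈ 33.6633 m east–west.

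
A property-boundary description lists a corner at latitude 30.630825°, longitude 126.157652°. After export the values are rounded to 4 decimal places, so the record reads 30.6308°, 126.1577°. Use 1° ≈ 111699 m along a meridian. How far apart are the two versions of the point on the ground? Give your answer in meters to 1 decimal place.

Δlat = 30.630825 − 30.6308 = +0.000025°; Δlon = 126.157652 − 126.1577 = -0.000048°.
North–south shift: 0.000025 × 111699 = 2.79248 m.
East–west at this latitude: -0.000048° × 111699 × cos 30.6308° ≈ -0.000048 × 96113.4 = -4.61345 m.
Combined displacement = (2.79248² + 4.61345²)^½ ≈ 5.39275 m.

5.4 meters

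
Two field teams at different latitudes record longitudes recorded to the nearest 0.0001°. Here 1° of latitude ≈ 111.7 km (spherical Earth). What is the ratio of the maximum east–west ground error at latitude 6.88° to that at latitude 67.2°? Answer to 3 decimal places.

2.562

Rounding to 4 decimal places leaves the longitude within ±5e-05° of the true value.
Error at 6.88° = 5e-05° × 111700 × cos 6.88° ≈ 5.585 × 0.9928 = 5.5448 m.
Error at 67.2° = 5e-05° × 111700 × cos 67.2° ≈ 5.585 × 0.3875 = 2.1643 m.
The ratio reduces to cos 6.88° / cos 67.2° = 0.9928/0.3875 ≈ 2.5620.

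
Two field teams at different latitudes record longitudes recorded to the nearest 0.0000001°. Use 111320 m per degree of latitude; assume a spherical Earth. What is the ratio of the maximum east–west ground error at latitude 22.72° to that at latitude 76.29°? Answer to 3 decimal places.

3.892

Rounding to 7 decimal places leaves the longitude within ±5e-08° of the true value.
At 22.72°: 5e-08° × 111320 × cos 22.72° = 5e-08 × 111320 × 0.9224 ≈ 0.0051341 m.
Error at 76.29° = 5e-08° × 111320 × cos 76.29° ≈ 0.005566 × 0.2370 = 0.0013192 m.
The ratio reduces to cos 22.72° / cos 76.29° = 0.9224/0.2370 ≈ 3.8919.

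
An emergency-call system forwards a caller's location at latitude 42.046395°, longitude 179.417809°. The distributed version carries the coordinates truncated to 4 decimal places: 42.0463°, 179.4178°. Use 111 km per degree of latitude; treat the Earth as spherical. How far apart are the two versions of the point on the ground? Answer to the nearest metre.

The latitude changed by +0.000095° and the longitude by +0.000009°.
N–S: 0.000095° × 111000 m/° = 10.545 m.
East–west at this latitude: 0.000009° × 111000 × cos 42.0463° ≈ 0.000009 × 82429 = 0.741861 m.
Distance: √(10.545² + 0.741861²) ≈ 10.5711 m.

11 metres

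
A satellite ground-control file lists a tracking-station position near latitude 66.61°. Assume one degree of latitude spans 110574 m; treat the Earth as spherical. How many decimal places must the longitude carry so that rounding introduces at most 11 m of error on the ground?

At 66.61° one degree of longitude covers 110574 × cos 66.61° ≈ 110574 × 0.3970 ≈ 43896.5 m.
With N decimal places the half-ulp bound is 0.5·10⁻ᴺ°, or 0.5·10⁻ᴺ × 43896.5 m on the ground.
Setting 21948.3 × 10⁻ᴺ ≤ 11 gives 10ᴺ ≥ 1995, i.e. N ≥ 3.30.
So 4 decimal places suffice (2.19 m); 3 would allow up to 21.9 m.

4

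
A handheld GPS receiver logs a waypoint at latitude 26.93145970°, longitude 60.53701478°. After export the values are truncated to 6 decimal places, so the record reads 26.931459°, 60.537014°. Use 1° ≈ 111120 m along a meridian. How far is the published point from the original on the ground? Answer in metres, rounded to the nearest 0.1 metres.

The latitude changed by +0.00000070° and the longitude by +0.00000078°.
North–south shift: 0.00000070 × 111120 = 0.077784 m.
East–west at this latitude: 0.00000078° × 111120 × cos 26.9315° ≈ 0.00000078 × 99068.9 = 0.0772738 m.
Hypotenuse of the two orthogonal shifts: √(0.077784² + 0.0772738²) = 0.109643 m.

0.1 metres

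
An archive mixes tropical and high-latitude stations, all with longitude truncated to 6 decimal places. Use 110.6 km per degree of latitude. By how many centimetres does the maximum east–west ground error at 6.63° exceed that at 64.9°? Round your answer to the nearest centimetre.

Truncating at 6 decimal places can drop up to a full unit in the last place, so the longitude may be off by as much as 1e-06°.
Error at 6.63° = 1e-06° × 110600 × cos 6.63° ≈ 0.1106 × 0.9933 = 0.10986 m.
Error at 64.9° = 1e-06° × 110600 × cos 64.9° ≈ 0.1106 × 0.4242 = 0.046916 m.
So the lower-latitude error exceeds the higher by 0.10986 − 0.046916 = 0.062944 m.
That is 0.0629439 m = 6.2944 cm.

6 centimetres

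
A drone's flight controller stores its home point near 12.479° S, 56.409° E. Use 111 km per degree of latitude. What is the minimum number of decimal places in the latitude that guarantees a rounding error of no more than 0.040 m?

7 decimal places

One degree of latitude covers 111000 m.
Rounding to N decimal places gives at most 0.5 × 10⁻ᴺ degrees of error, i.e. 0.5 × 10⁻ᴺ × 111000 m.
Setting 55500 × 10⁻ᴺ ≤ 0.040 gives 10ᴺ ≥ 1.388e+06, i.e. N ≥ 6.14.
So 7 decimal places suffice (0.00555 m); 6 would allow up to 0.0555 m.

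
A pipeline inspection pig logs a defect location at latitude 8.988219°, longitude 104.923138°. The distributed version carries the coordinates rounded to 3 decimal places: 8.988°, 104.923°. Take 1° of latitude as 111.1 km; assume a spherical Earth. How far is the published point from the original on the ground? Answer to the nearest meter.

29 meters

The latitude changed by +0.000219° and the longitude by +0.000138°.
N–S: 0.000219° × 111100 m/° = 24.3309 m.
East–west at this latitude: 0.000138° × 111100 × cos 8.988° ≈ 0.000138 × 109736 = 15.1435 m.
Distance: √(24.3309² + 15.1435²) ≈ 28.6587 m.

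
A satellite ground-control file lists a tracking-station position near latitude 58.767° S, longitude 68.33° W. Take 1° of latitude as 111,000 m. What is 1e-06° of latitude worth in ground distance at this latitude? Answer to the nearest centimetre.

Along a meridian 1e-06° is 1e-06 × 111000 = 0.111 m.
That is 0.111 m = 11.1 cm.

11 centimetres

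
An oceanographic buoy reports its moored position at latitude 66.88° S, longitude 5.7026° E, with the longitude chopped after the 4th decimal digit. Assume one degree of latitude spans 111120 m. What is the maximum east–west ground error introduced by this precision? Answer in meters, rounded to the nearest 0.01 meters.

Truncating at 4 decimal places can drop up to a full unit in the last place, so the longitude may be off by as much as 0.0001°.
Parallels shrink by cos φ, so at 66.88° a degree of longitude is 111120 × 0.3927 ≈ 43632.2 m.
East–west error: 0.0001° × 43632.2 m/° ≈ 4.36322 m.

4.36 meters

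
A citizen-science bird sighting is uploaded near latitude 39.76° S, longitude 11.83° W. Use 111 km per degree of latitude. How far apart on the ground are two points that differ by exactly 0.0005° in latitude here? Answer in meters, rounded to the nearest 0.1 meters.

0.0005° × 111000 m/° = 55.5 m.

55.5 meters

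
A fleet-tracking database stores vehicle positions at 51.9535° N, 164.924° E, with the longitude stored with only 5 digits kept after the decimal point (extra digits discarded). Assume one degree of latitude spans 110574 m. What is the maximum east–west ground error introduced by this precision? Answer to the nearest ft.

2 ft

Truncating at 5 decimal places can drop up to a full unit in the last place, so the longitude may be off by as much as 1e-05°.
One degree of longitude at 51.9535° is 110574 × cos 51.9535° ≈ 110574 × 0.6163 = 68146.8 m.
East–west error: 1e-05° × 68146.8 m/° ≈ 0.681468 m.
Converting: 0.681468 m × 3.2808 ft/m ≈ 2.2358 ft.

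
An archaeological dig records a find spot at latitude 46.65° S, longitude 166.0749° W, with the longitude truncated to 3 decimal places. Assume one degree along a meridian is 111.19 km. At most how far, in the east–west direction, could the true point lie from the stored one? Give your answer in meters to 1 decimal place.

Truncating at 3 decimal places can drop up to a full unit in the last place, so the longitude may be off by as much as 0.001°.
Parallels shrink by cos φ, so at 46.65° a degree of longitude is 111190 × 0.6865 ≈ 76326.7 m.
So at most 0.001° × 76326.7 ≈ 76.3267 m east–west.

76.3 meters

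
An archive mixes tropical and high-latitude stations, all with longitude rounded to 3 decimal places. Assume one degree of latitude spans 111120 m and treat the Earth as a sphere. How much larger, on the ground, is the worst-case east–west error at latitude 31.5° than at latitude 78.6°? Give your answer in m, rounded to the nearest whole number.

36 m

Rounding to 3 decimal places leaves the longitude within ±0.0005° of the true value.
Error at 31.5° = 0.0005° × 111120 × cos 31.5° ≈ 55.56 × 0.8526 = 47.373 m.
At 78.6°: 0.0005° × 111120 × cos 78.6° = 0.0005 × 111120 × 0.1977 ≈ 10.982 m.
So the lower-latitude error exceeds the higher by 47.373 − 10.982 = 36.391 m.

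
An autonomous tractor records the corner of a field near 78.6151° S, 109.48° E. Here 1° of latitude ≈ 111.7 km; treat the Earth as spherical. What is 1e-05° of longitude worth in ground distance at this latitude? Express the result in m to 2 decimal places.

1e-05° of longitude at 78.6151° is 1e-05 × 111700 × cos 78.6151° ≈ 1e-05 × 22049.5 = 0.220495 m.

0.22 m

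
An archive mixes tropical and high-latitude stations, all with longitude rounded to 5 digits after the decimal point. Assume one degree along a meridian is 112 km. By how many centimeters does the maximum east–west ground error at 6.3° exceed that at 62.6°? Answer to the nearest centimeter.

30 centimeters

Rounding to 5 decimal places leaves the longitude within ±5e-06° of the true value.
At 6.3°: 5e-06° × 112000 × cos 6.3° = 5e-06 × 112000 × 0.9940 ≈ 0.55662 m.
At 62.6°: 5e-06° × 112000 × cos 62.6° = 5e-06 × 112000 × 0.4602 ≈ 0.25771 m.
Difference: 0.55662 − 0.25771 = 0.29891 m.
That is 0.298906 m = 29.891 cm.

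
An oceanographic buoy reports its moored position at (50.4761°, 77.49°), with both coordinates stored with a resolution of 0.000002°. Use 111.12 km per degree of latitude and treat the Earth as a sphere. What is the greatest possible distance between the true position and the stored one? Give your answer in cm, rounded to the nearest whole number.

With a 0.000002° grid the true value lies within half a step, ±0.000002°/2 = ±1e-06°, of the stored one.
North–south component: 1e-06° × 111120 = 0.11112 m.
Longitude error → 1e-06 × 111120 × cos 50.4761° = 1e-06 × 111120 × 0.6364 ≈ 0.0707168 m.
Combining orthogonally: (0.11112² + 0.0707168²)^½ ≈ 0.131714 m.
That is 0.131714 m = 13.171 cm.

13 cm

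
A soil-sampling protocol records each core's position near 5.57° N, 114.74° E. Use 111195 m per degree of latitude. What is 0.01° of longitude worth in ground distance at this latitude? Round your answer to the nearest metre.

0.01° of longitude at 5.57° is 0.01 × 111195 × cos 5.57° ≈ 0.01 × 110670 = 1106.7 m.

1107 metres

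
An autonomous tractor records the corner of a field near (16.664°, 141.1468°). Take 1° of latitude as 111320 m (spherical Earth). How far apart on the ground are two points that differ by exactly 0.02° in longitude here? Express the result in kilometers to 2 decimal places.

One degree of longitude here spans 111320 × cos 16.664° = 111320 × 0.9580 ≈ 106645 m; 0.02° of that is 2132.9 m.
That is 2132.9 m = 2.1329 km.

2.13 kilometers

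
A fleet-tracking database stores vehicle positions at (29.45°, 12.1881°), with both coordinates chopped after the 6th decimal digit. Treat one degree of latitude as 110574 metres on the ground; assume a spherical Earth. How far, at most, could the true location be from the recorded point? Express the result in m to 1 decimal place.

Truncating at 6 decimal places can drop up to a full unit in the last place, so each coordinate may be off by as much as 1e-06°.
North–south component: 1e-06° × 110574 = 0.110574 m.
Longitude error → 1e-06 × 110574 × cos 29.45° = 1e-06 × 110574 × 0.8708 ≈ 0.0962862 m.
Combining orthogonally: (0.110574² + 0.0962862²)^½ ≈ 0.146621 m.

0.1 m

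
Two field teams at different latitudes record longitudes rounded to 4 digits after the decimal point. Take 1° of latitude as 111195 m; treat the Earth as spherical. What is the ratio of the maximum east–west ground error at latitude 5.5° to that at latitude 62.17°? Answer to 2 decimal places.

Rounding to 4 decimal places leaves the longitude within ±5e-05° of the true value.
At 5.5°: 5e-05° × 111195 × cos 5.5° = 5e-05 × 111195 × 0.9954 ≈ 5.5342 m.
At 62.17°: 5e-05° × 111195 × cos 62.17° = 5e-05 × 111195 × 0.4668 ≈ 2.5956 m.
The ratio reduces to cos 5.5° / cos 62.17° = 0.9954/0.4668 ≈ 2.1322.

2.13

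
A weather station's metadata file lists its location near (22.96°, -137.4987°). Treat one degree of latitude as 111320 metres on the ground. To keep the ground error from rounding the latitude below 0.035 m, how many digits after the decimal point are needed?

7

One degree of latitude covers 111320 m.
N decimal places → at most half a unit in the last place, 0.5 × 10⁻ᴺ° = 111320/2 × 10⁻ᴺ m.
Setting 55660 × 10⁻ᴺ ≤ 0.035 gives 10ᴺ ≥ 1.59e+06, i.e. N ≥ 6.20.
So 7 decimal places suffice (0.00557 m); 6 would allow up to 0.0557 m.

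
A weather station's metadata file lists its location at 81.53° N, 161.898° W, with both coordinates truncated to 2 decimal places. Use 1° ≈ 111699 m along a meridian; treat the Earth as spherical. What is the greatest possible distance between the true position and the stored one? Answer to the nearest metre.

Truncating at 2 decimal places can drop up to a full unit in the last place, so each coordinate may be off by as much as 0.01°.
N–S: 0.01° × 111699 m/° = 1116.99 m.
East–west component at 81.53°: 0.01° × 111699 × cos 81.53° ≈ 0.01 × 16452.3 ≈ 164.523 m.
Worst case both components are at the extreme and orthogonal: √(1116.99² + 164.523²) ≈ 1129.04 m.

1129 metres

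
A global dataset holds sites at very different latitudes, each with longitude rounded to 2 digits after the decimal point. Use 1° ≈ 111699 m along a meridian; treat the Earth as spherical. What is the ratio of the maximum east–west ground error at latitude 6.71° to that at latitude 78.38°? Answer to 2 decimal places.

4.93

Rounding to 2 decimal places leaves the longitude within ±0.005° of the true value.
At 6.71°: 0.005° × 111699 × cos 6.71° = 0.005 × 111699 × 0.9932 ≈ 554.67 m.
At 78.38°: 0.005° × 111699 × cos 78.38° = 0.005 × 111699 × 0.2014 ≈ 112.49 m.
Ratio: 554.67 / 112.49 = cos 6.71° / cos 78.38° ≈ 4.9307.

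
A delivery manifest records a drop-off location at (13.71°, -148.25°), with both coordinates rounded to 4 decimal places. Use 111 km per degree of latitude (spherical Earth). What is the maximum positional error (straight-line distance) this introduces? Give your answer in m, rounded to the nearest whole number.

8 m

Rounding to 4 decimal places leaves each coordinate within ±5e-05° of the true value.
N–S: 5e-05° × 111000 m/° = 5.55 m.
East–west component at 13.71°: 5e-05° × 111000 × cos 13.71° ≈ 5e-05 × 107837 ≈ 5.39187 m.
Combining orthogonally: (5.55² + 5.39187²)^½ ≈ 7.73788 m.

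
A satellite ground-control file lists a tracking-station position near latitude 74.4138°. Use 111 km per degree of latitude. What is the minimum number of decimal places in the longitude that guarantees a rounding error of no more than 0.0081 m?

7 decimal places

At 74.4138° one degree of longitude covers 111000 × cos 74.4138° ≈ 111000 × 0.2687 ≈ 29824.3 m.
With N decimal places the half-ulp bound is 0.5·10⁻ᴺ°, or 0.5·10⁻ᴺ × 29824.3 m on the ground.
Setting 14912.2 × 10⁻ᴺ ≤ 0.0081 gives 10ᴺ ≥ 1.841e+06, i.e. N ≥ 6.27.
So 7 decimal places suffice (0.00149 m); 6 would allow up to 0.0149 m.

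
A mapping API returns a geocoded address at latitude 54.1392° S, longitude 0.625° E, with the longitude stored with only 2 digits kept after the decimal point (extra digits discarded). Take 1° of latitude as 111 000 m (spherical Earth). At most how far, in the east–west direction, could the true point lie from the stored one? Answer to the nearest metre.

Truncating at 2 decimal places can drop up to a full unit in the last place, so the longitude may be off by as much as 0.01°.
At latitude 54.1392° a degree of longitude spans 111000 m × cos 54.1392° = 111000 × 0.5858 ≈ 65025.8 m.
Maximum E–W displacement: 0.01 × 65025.8 = 650.258 m.

650 metres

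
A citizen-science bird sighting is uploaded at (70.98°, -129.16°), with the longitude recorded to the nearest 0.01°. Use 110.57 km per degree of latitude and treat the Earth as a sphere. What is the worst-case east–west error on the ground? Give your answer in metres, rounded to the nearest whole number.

Rounding to 2 decimal places leaves the longitude within ±0.005° of the true value.
Parallels shrink by cos φ, so at 70.98° a degree of longitude is 110570 × 0.3259 ≈ 36034.6 m.
So at most 0.005° × 36034.6 ≈ 180.173 m east–west.

180 metres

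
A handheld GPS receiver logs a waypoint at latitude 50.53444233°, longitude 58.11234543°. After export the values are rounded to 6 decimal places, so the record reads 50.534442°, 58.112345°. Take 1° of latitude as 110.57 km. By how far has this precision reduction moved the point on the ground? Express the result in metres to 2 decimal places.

0.05 metres

Δlat = 50.53444233 − 50.534442 = +0.00000033°; Δlon = 58.11234543 − 58.112345 = +0.00000043°.
North–south shift: 0.00000033 × 110570 = 0.0364881 m.
E–W at 50.5344°: 0.00000043° × 110570 × cos 50.5344° = 0.00000043 × 110570 × 0.6356 ≈ 0.0302203 m.
Distance: √(0.0364881² + 0.0302203²) ≈ 0.0473777 m.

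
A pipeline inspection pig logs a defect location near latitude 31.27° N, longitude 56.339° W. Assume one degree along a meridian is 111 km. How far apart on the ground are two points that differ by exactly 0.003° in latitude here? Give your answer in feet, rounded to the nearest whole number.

Along a meridian 0.003° is 0.003 × 111000 = 333 m.
Converting: 333 m × 3.2808 ft/m ≈ 1092.5 ft.

1093 feet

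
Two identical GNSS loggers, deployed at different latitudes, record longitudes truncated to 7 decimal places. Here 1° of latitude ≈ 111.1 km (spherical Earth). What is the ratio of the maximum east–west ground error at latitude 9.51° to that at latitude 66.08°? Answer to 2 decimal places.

Truncating at 7 decimal places can drop up to a full unit in the last place, so the longitude may be off by as much as 1e-07°.
Error at 9.51° = 1e-07° × 111100 × cos 9.51° ≈ 0.01111 × 0.9863 = 0.010957 m.
Error at 66.08° = 1e-07° × 111100 × cos 66.08° ≈ 0.01111 × 0.4055 = 0.0045047 m.
Ratio: 0.010957 / 0.0045047 = cos 9.51° / cos 66.08° ≈ 2.4324.

2.43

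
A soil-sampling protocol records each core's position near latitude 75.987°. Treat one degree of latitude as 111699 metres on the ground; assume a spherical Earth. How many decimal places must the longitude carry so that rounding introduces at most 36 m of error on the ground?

At 75.987° one degree of longitude covers 111699 × cos 75.987° ≈ 111699 × 0.2421 ≈ 27047 m.
With N decimal places the half-ulp bound is 0.5·10⁻ᴺ°, or 0.5·10⁻ᴺ × 27047 m on the ground.
Need 0.5 × 27047 × 10⁻ᴺ ≤ 36 → 10⁻ᴺ ≤ 2.662e-03, so N ≥ 2.57.
So 3 decimal places suffice (13.5 m); 2 would allow up to 135 m.

3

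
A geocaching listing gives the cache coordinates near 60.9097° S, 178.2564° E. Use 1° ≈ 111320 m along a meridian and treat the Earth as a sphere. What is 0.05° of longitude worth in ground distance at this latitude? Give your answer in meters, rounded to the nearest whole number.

2706 meters

One degree of longitude here spans 111320 × cos 60.9097° = 111320 × 0.4862 ≈ 54122.4 m; 0.05° of that is 2706.12 m.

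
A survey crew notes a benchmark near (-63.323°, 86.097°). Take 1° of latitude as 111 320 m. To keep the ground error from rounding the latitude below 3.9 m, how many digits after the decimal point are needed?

One degree of latitude covers 111320 m.
Rounding to N decimal places gives at most 0.5 × 10⁻ᴺ degrees of error, i.e. 0.5 × 10⁻ᴺ × 111320 m.
Setting 55660 × 10⁻ᴺ ≤ 3.9 gives 10ᴺ ≥ 1.427e+04, i.e. N ≥ 4.15.
So 5 decimal places suffice (0.557 m); 4 would allow up to 5.57 m.

5 decimal places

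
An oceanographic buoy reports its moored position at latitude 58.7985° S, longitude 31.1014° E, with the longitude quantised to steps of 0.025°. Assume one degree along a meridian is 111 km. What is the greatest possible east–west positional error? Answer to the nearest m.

With a 0.025° grid the true value lies within half a step, ±0.025°/2 = ±0.0125°, of the stored one.
One degree of longitude at 58.7985° is 111000 × cos 58.7985° ≈ 111000 × 0.5180 = 57503.5 m.
So at most 0.0125° × 57503.5 ≈ 718.794 m east–west.

719 m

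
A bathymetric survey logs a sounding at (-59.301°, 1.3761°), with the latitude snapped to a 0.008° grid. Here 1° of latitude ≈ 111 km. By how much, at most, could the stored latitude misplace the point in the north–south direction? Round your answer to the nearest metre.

444 metres

With a 0.008° grid the true value lies within half a step, ±0.008°/2 = ±0.004°, of the stored one.
Along the meridian that is 0.004° × 111000 m/° = 444 m.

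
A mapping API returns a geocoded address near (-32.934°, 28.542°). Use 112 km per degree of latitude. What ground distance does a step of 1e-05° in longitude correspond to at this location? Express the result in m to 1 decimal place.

0.9 m

At 32.934° a degree of longitude is 112000 × cos 32.934° ≈ 94001.3 m, so 1e-05° corresponds to 0.940013 m.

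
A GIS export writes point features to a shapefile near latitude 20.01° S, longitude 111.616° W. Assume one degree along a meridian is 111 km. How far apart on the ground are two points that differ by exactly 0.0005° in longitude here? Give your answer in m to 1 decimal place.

52.1 m

One degree of longitude here spans 111000 × cos 20.01° = 111000 × 0.9396 ≈ 104299 m; 0.0005° of that is 52.1496 m.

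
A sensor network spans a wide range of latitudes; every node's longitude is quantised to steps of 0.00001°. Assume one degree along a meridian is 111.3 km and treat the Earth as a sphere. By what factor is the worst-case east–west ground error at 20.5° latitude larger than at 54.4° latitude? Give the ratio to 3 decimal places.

With a 0.00001° grid the true value lies within half a step, ±0.00001°/2 = ±5e-06°, of the stored one.
Error at 20.5° = 5e-06° × 111300 × cos 20.5° ≈ 0.5565 × 0.9367 = 0.52126 m.
At 54.4°: 5e-06° × 111300 × cos 54.4° = 5e-06 × 111300 × 0.5821 ≈ 0.32395 m.
The ratio reduces to cos 20.5° / cos 54.4° = 0.9367/0.5821 ≈ 1.6091.

1.609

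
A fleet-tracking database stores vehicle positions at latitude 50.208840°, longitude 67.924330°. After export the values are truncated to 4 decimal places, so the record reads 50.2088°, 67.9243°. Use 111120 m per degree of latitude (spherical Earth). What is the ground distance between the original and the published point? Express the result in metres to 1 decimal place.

The latitude changed by +0.000040° and the longitude by +0.000030°.
North–south shift: 0.000040 × 111120 = 4.4448 m.
East–west at this latitude: 0.000030° × 111120 × cos 50.2088° ≈ 0.000030 × 71115.9 = 2.13348 m.
Distance: √(4.4448² + 2.13348²) ≈ 4.93031 m.

4.9 metres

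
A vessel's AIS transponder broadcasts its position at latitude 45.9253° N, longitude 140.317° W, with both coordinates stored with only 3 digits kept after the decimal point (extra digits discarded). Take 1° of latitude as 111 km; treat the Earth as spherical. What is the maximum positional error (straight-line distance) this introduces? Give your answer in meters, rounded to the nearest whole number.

Truncating at 3 decimal places can drop up to a full unit in the last place, so each coordinate may be off by as much as 0.001°.
Latitude error → 0.001 × 111000 = 111 m along the meridian.
Longitude error → 0.001 × 111000 × cos 45.9253° = 0.001 × 111000 × 0.6956 ≈ 77.2111 m.
The two errors are perpendicular, so the maximum displacement is √(111² + 77.2111²) ≈ 135.213 m.

135 meters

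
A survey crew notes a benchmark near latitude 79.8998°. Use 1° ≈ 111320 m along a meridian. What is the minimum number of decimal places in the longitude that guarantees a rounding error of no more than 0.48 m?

5

At 79.8998° one degree of longitude covers 111320 × cos 79.8998° ≈ 111320 × 0.1754 ≈ 19522.2 m.
Rounding to N decimal places gives at most 0.5 × 10⁻ᴺ degrees of error, i.e. 0.5 × 10⁻ᴺ × 19522.2 m.
Setting 9761.1 × 10⁻ᴺ ≤ 0.48 gives 10ᴺ ≥ 2.034e+04, i.e. N ≥ 4.31.
So 5 decimal places suffice (0.0976 m); 4 would allow up to 0.976 m.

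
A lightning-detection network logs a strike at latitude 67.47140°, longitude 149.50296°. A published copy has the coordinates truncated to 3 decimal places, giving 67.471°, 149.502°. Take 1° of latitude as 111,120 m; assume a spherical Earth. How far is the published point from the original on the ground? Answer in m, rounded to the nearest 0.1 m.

The latitude changed by +0.00040° and the longitude by +0.00096°.
North–south shift: 0.00040 × 111120 = 44.448 m.
East–west at this latitude: 0.00096° × 111120 × cos 67.471° ≈ 0.00096 × 42575.7 = 40.8727 m.
Combined displacement = (44.448² + 40.8727²)^½ ≈ 60.3838 m.

60.4 m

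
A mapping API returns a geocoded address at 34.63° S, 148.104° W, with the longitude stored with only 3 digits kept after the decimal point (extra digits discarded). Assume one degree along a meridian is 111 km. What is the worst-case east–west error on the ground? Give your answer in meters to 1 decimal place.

91.3 meters

Truncating at 3 decimal places can drop up to a full unit in the last place, so the longitude may be off by as much as 0.001°.
At latitude 34.63° a degree of longitude spans 111000 m × cos 34.63° = 111000 × 0.8228 ≈ 91335.1 m.
Maximum E–W displacement: 0.001 × 91335.1 = 91.3351 m.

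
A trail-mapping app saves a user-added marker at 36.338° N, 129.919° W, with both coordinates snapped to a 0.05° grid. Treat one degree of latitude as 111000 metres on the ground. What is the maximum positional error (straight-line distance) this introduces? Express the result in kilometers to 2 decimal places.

With a 0.05° grid the true value lies within half a step, ±0.05°/2 = ±0.025°, of the stored one.
N–S: 0.025° × 111000 m/° = 2775 m.
Longitude error → 0.025 × 111000 × cos 36.338° = 0.025 × 111000 × 0.8055 ≈ 2235.36 m.
The two errors are perpendicular, so the maximum displacement is √(2775² + 2235.36²) ≈ 3563.35 m.
That is 3563.35 m = 3.5634 km.

3.56 kilometers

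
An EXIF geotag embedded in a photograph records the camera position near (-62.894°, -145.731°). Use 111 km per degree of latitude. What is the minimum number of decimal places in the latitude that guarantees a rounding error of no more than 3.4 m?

One degree of latitude covers 111000 m.
Rounding to N decimal places gives at most 0.5 × 10⁻ᴺ degrees of error, i.e. 0.5 × 10⁻ᴺ × 111000 m.
Setting 55500 × 10⁻ᴺ ≤ 3.4 gives 10ᴺ ≥ 1.632e+04, i.e. N ≥ 4.21.
At 4 places the error can reach 5.55 m, but 5 places keeps it to 0.555 m.

5 decimal places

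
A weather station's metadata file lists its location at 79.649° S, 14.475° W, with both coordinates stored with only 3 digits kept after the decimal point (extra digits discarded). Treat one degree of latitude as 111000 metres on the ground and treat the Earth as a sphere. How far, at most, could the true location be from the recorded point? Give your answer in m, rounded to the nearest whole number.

Truncating at 3 decimal places can drop up to a full unit in the last place, so each coordinate may be off by as much as 0.001°.
Latitude error → 0.001 × 111000 = 111 m along the meridian.
Longitude error → 0.001 × 111000 × cos 79.649° = 0.001 × 111000 × 0.1797 ≈ 19.9442 m.
Combining orthogonally: (111² + 19.9442²)^½ ≈ 112.778 m.

113 m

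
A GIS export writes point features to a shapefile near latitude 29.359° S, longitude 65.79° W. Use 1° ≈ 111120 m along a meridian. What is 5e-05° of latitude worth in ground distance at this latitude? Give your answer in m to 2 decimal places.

5.56 m

Along a meridian 5e-05° is 5e-05 × 111120 = 5.556 m.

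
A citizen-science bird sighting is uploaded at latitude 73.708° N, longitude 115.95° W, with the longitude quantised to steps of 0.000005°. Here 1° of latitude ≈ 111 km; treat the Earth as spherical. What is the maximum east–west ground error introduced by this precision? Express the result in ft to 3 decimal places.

0.255 ft

With a 0.000005° grid the true value lies within half a step, ±0.000005°/2 = ±2.5e-06°, of the stored one.
One degree of longitude at 73.708° is 111000 × cos 73.708° ≈ 111000 × 0.2805 = 31139.1 m.
Maximum E–W displacement: 2.5e-06 × 31139.1 = 0.0778478 m.
Converting: 0.0778478 m × 3.2808 ft/m ≈ 0.25541 ft.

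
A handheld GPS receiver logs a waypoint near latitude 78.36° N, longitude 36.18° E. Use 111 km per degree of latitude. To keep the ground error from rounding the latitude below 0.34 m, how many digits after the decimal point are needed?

One degree of latitude covers 111000 m.
Rounding to N decimal places gives at most 0.5 × 10⁻ᴺ degrees of error, i.e. 0.5 × 10⁻ᴺ × 111000 m.
Setting 55500 × 10⁻ᴺ ≤ 0.34 gives 10ᴺ ≥ 1.632e+05, i.e. N ≥ 5.21.
So 6 decimal places suffice (0.0555 m); 5 would allow up to 0.555 m.

6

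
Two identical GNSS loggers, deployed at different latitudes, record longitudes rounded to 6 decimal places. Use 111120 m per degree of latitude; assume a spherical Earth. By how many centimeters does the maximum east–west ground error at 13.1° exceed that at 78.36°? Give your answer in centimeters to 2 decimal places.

Rounding to 6 decimal places leaves the longitude within ±5e-07° of the true value.
Error at 13.1° = 5e-07° × 111120 × cos 13.1° ≈ 0.05556 × 0.9740 = 0.054114 m.
At 78.36°: 5e-07° × 111120 × cos 78.36° = 5e-07 × 111120 × 0.2018 ≈ 0.01121 m.
Difference: 0.054114 − 0.01121 = 0.042904 m.
That is 0.0429042 m = 4.2904 cm.

4.29 centimeters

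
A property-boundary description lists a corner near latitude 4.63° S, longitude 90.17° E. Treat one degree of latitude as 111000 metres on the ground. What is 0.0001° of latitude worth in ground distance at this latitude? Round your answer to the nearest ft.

36 ft

0.0001° × 111000 m/° = 11.1 m.
Converting: 11.1 m × 3.2808 ft/m ≈ 36.417 ft.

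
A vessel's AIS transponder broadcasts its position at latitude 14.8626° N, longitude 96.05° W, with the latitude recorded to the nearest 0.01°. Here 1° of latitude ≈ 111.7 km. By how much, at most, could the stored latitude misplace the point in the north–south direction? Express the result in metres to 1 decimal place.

Rounding to 2 decimal places leaves the latitude within ±0.005° of the true value.
North–south distance: 0.005° × 111700 m/° = 558.5 m.

558.5 metres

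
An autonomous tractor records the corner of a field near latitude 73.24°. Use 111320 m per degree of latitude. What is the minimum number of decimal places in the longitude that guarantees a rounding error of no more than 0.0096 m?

At 73.24° one degree of longitude covers 111320 × cos 73.24° ≈ 111320 × 0.2884 ≈ 32100.6 m.
With N decimal places the half-ulp bound is 0.5·10⁻ᴺ°, or 0.5·10⁻ᴺ × 32100.6 m on the ground.
Need 0.5 × 32100.6 × 10⁻ᴺ ≤ 0.0096 → 10⁻ᴺ ≤ 5.981e-07, so N ≥ 6.22.
At 6 places the error can reach 0.0161 m, but 7 places keeps it to 0.00161 m.

7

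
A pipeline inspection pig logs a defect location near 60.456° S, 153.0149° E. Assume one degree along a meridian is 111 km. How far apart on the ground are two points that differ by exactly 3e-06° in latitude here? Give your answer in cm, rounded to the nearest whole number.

33 cm

3e-06° × 111000 m/° = 0.333 m.
That is 0.333 m = 33.3 cm.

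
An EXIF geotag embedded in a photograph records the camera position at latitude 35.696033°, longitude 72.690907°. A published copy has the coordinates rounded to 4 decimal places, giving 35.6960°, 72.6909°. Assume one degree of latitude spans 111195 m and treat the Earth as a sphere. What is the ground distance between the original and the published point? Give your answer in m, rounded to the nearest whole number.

4 m

The latitude changed by +0.000033° and the longitude by +0.000007°.
N–S: 0.000033° × 111195 m/° = 3.66944 m.
East–west at this latitude: 0.000007° × 111195 × cos 35.696° ≈ 0.000007 × 90304.2 = 0.632129 m.
Hypotenuse of the two orthogonal shifts: √(3.66944² + 0.632129²) = 3.72348 m.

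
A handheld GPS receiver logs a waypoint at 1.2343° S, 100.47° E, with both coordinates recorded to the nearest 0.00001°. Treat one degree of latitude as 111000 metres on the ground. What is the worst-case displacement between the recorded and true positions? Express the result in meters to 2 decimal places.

Rounding to 5 decimal places leaves each coordinate within ±5e-06° of the true value.
N–S: 5e-06° × 111000 m/° = 0.555 m.
East–west component at 1.2343°: 5e-06° × 111000 × cos 1.2343° ≈ 5e-06 × 110974 ≈ 0.554871 m.
Combining orthogonally: (0.555² + 0.554871²)^½ ≈ 0.784797 m.

0.78 meters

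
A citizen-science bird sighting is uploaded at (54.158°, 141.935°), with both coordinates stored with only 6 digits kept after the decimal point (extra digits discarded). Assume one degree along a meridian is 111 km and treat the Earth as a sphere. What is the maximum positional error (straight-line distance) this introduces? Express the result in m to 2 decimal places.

Truncating at 6 decimal places can drop up to a full unit in the last place, so each coordinate may be off by as much as 1e-06°.
Latitude error → 1e-06 × 111000 = 0.111 m along the meridian.
Longitude error → 1e-06 × 111000 × cos 54.158° = 1e-06 × 111000 × 0.5856 ≈ 0.0649963 m.
Worst case both components are at the extreme and orthogonal: √(0.111² + 0.0649963²) ≈ 0.128629 m.

0.13 m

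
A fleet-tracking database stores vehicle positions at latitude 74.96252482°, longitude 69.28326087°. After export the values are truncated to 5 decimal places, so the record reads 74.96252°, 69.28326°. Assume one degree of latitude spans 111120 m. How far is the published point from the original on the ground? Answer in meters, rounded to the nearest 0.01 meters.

Δlat = 74.96252482 − 74.96252 = +0.00000482°; Δlon = 69.28326087 − 69.28326 = +0.00000087°.
North–south shift: 0.00000482 × 111120 = 0.535598 m.
E–W at 74.9625°: 0.00000087° × 111120 × cos 74.9625° = 0.00000087 × 111120 × 0.2595 ≈ 0.0250823 m.
Hypotenuse of the two orthogonal shifts: √(0.535598² + 0.0250823²) = 0.536185 m.

0.54 meters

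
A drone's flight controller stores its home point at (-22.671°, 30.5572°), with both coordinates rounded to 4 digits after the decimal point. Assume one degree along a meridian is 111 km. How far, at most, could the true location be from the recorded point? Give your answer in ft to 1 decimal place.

24.8 ft

Rounding to 4 decimal places leaves each coordinate within ±5e-05° of the true value.
North–south component: 5e-05° × 111000 = 5.55 m.
East–west component at 22.671°: 5e-05° × 111000 × cos 22.671° ≈ 5e-05 × 102423 ≈ 5.12117 m.
Combining orthogonally: (5.55² + 5.12117²)^½ ≈ 7.55175 m.
Converting: 7.55175 m × 3.2808 ft/m ≈ 24.776 ft.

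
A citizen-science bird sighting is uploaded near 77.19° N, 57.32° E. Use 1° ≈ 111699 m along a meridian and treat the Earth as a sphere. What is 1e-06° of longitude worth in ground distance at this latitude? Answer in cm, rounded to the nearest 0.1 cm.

2.5 cm

1e-06° of longitude at 77.19° is 1e-06 × 111699 × cos 77.19° ≈ 1e-06 × 24765.8 = 0.0247658 m.
That is 0.0247658 m = 2.4766 cm.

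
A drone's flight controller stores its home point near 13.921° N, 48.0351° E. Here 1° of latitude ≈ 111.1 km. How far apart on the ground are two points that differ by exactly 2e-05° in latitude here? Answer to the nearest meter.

2 meters

2e-05° × 111100 m/° = 2.222 m.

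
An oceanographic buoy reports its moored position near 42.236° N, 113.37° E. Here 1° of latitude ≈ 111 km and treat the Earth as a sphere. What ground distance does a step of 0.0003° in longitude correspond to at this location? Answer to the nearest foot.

81 feet

One degree of longitude here spans 111000 × cos 42.236° = 111000 × 0.7404 ≈ 82182.4 m; 0.0003° of that is 24.6547 m.
In feet: 24.6547 m ÷ 0.3048 ≈ 80.888 ft.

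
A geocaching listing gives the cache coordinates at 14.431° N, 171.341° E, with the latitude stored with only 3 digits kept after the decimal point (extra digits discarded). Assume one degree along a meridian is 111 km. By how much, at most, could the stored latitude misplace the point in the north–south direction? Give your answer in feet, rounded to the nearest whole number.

364 feet

Truncating at 3 decimal places can drop up to a full unit in the last place, so the latitude may be off by as much as 0.001°.
Along the meridian that is 0.001° × 111000 m/° = 111 m.
In feet: 111 m ÷ 0.3048 ≈ 364.17 ft.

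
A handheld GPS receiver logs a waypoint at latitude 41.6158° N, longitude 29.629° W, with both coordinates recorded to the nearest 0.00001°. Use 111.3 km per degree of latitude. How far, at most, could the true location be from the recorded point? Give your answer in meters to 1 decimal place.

Rounding to 5 decimal places leaves each coordinate within ±5e-06° of the true value.
N–S: 5e-06° × 111300 m/° = 0.5565 m.
East–west component at 41.6158°: 5e-06° × 111300 × cos 41.6158° ≈ 5e-06 × 83209.5 ≈ 0.416048 m.
The two errors are perpendicular, so the maximum displacement is √(0.5565² + 0.416048²) ≈ 0.694829 m.

0.7 meters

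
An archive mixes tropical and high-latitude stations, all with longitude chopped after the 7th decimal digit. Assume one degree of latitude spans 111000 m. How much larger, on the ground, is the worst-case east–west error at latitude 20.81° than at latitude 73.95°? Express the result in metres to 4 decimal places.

Truncating at 7 decimal places can drop up to a full unit in the last place, so the longitude may be off by as much as 1e-07°.
At 20.81°: 1e-07° × 111000 × cos 20.81° = 1e-07 × 111000 × 0.9348 ≈ 0.010376 m.
Error at 73.95° = 1e-07° × 111000 × cos 73.95° ≈ 0.0111 × 0.2765 = 0.0030689 m.
Difference: 0.010376 − 0.0030689 = 0.007307 m.

0.0073 metres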